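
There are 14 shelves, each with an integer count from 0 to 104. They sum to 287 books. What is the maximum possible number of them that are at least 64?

With k values at 64 or above and the rest at least 0, the sum is at least 0 + 64k.
Since the sum is 287, we need 64k ≤ 287, i.e. k ≤ 4.
k = 4 is achieved by 4 values at 64 and 10 at 0, total 256; add 31 to one value (staying below 64) to reach 287.

4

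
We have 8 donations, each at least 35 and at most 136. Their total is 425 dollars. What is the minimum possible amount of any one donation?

To make one donation as small as possible, make the other 7 as large as possible.
The other 7 can take up 7 × 136 = 952 ≥ 425 − 35, so one donation can sit at its floor of 35.
Achievable: one at 35 and the other 7 totalling 390, which fits since 7 × 35 ≤ 390 ≤ 7 × 136.

35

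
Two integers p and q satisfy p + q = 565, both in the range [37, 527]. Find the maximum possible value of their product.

pq = p(565 − p) is maximized when p is as near 565/2 as the bounds allow.
Taking p = 282 and q = 283 (both in [37, 527]) gives pq = 79806.

79806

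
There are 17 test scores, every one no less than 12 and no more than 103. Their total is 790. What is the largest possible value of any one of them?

To make one score as large as possible, make the other 16 as small as possible.
The other 16 contribute at least 16 × 12 = 192, leaving at most 790 − 192 = 598.
But each score is capped at 103, so the maximum is 103.
Achievable: one at 103 and the other 16 totalling 687, which fits since 16 × 12 ≤ 687 ≤ 16 × 103.

103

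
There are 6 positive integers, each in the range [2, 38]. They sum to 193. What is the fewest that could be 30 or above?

3

Suppose at most 6 − j of them reach 30; then j values are ≤ 29 and the rest ≤ 38.
The total is then ≤ 29·j + 38·(6 − j) = 228 − 9j. For this to be ≥ 193 we need j ≤ 3, so at least 6 − 3 = 3 must reach 30.
Exactly 3 works: 3 values at 38 and 3 at 29 total 201; lower one of the high values by 8 (still ≥ 30) to hit 193.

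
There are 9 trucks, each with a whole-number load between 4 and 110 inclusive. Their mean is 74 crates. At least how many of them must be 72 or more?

1

The total is 9 × 74 = 666.
Each value short of 72 is at most 71, costing at least 110 − 71 = 39 against the maximum total of 990.
We can afford to lose at most 990 − 666 = 324, so at most ⌊324/39⌋ = 8 fall short, and at least 1 are ≥ 72.
Exactly 1 works: 1 value at 110 and 8 at 71 total 678; lower one of the high values by 12 (still ≥ 72) to hit 666.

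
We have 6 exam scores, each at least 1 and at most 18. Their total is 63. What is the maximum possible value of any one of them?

To make one score as large as possible, make the other 5 as small as possible.
The other 5 contribute at least 5 × 1 = 5, leaving at most 63 − 5 = 58.
But each score is capped at 18, so the maximum is 18.
Achievable: one at 18 and the other 5 totalling 45, which fits since 5 × 1 ≤ 45 ≤ 5 × 18.

18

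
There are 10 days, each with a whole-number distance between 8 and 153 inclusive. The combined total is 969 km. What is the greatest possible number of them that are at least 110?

8

Suppose k of them are at least 110. Those contribute at least 110 each and the other 10 − k at least 8 each.
So the total is at least 110k + 8(10 − k) = 80 + 102k. This must be ≤ 969, giving k ≤ 8.
k = 8 is achieved by 8 values at 110 and 2 at 8, total 896; add 73 to one value (staying below 110) to reach 969.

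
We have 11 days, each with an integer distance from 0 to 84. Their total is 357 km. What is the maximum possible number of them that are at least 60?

5

Suppose k of them are at least 60. Those contribute at least 60 each and the other 11 − k at least 0 each.
So the total is at least 60k + 0(11 − k) = 0 + 60k. This must be ≤ 357, giving k ≤ 5.
k = 5 is achieved by 5 values at 60 and 6 at 0, total 300; add 57 to one value (staying below 60) to reach 357.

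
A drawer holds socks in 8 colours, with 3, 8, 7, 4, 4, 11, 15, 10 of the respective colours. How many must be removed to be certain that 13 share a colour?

In the worst case you take as many as possible of each colour without reaching 13: 3 + 8 + 7 + 4 + 4 + 11 + 12 + 10 = 59.
The next one must give 13 of some colour, so 59 + 1 = 60.

60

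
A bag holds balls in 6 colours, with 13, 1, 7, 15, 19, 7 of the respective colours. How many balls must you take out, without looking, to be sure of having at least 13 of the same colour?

52

In the worst case you take as many as possible of each colour without reaching 13: 12 + 1 + 7 + 12 + 12 + 7 = 51.
The next one must give 13 of some colour, so 51 + 1 = 52.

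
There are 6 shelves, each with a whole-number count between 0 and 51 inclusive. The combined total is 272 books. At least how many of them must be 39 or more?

4

Each value short of 39 is at most 38, costing at least 51 − 38 = 13 against the maximum total of 306.
We can afford to lose at most 306 − 272 = 34, so at most ⌊34/13⌋ = 2 fall short, and at least 4 are ≥ 39.
Exactly 4 works: 4 values at 51 and 2 at 38 total 280; lower one of the high values by 8 (still ≥ 39) to hit 272.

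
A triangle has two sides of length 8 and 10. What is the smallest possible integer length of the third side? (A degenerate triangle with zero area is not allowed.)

3

The third side must exceed |8 − 10| = 2.
The smallest integer above 2 is 3.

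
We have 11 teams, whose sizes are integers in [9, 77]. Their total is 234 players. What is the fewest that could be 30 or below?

5

Let j be the number exceeding 30. Then the total is ≥ 31·j + 9·(11 − j) = 99 + 22j.
So 22j ≤ 135 and j ≤ 6; hence at least 11 − 6 = 5 are ≤ 30.
Exactly 5 works: 5 values at 9 and 6 at 31 total 231; raise one of the low values by 3 (still ≤ 30) to hit 234.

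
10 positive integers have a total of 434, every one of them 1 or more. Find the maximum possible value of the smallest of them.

43

If every one of the 10 were at least 44, the total would be at least 10 × 44 = 440 > 434.
Equality holds with 6 values of 43 and 4 values of 44.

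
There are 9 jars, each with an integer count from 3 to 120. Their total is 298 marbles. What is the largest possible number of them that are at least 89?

3

Suppose k of them are at least 89. Those contribute at least 89 each and the other 9 − k at least 3 each.
So the total is at least 89k + 3(9 − k) = 27 + 86k. This must be ≤ 298, giving k ≤ 3.
k = 3 is achieved by 3 values at 89 and 6 at 3, total 285; add 13 to one value (staying below 89) to reach 298.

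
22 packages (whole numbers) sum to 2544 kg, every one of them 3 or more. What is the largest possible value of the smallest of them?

115

The 22 values sum to 2544, so their minimum is at most ⌊2544/22⌋ = 115.
Taking 8 copies of 115 and 14 copies of 116 gives exactly 2544, so 115 is attained.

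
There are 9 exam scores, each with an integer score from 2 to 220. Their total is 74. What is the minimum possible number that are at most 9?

2

Each value above 9 is at least 10, contributing at least 10 − 2 = 8 above the floor 2.
The sum exceeds the floor total 18 by 56, so at most ⌊56/8⌋ = 7 exceed 9, and at least 2 are ≤ 9.
Exactly 2 works: 2 values at 2 and 7 at 10 total 74.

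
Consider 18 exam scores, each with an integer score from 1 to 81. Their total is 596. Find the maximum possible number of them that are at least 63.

9

With k values at 63 or above and the rest at least 1, the sum is at least 18 + 62k.
Since the sum is 596, we need 62k ≤ 578, i.e. k ≤ 9.
k = 9 is achieved by 9 values at 63 and 9 at 1, total 576; add 20 to one value (staying below 63) to reach 596.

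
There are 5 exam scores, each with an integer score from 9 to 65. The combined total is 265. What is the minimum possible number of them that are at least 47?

Each value short of 47 is at most 46, costing at least 65 − 46 = 19 against the maximum total of 325.
We can afford to lose at most 325 − 265 = 60, so at most ⌊60/19⌋ = 3 fall short, and at least 2 are ≥ 47.
Exactly 2 works: 2 values at 65 and 3 at 46 total 268; lower one of the high values by 3 (still ≥ 47) to hit 265.

2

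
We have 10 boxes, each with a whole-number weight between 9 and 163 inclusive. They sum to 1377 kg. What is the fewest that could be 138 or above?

1

Each value short of 138 is at most 137, costing at least 163 − 137 = 26 against the maximum total of 1630.
We can afford to lose at most 1630 − 1377 = 253, so at most ⌊253/26⌋ = 9 fall short, and at least 1 are ≥ 138.
Exactly 1 works: 1 value at 163 and 9 at 137 total 1396; lower one of the high values by 19 (still ≥ 138) to hit 1377.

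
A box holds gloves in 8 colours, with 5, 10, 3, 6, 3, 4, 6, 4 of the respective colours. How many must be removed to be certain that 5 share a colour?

In the worst case you take as many as possible of each colour without reaching 5: 4 + 4 + 3 + 4 + 3 + 4 + 4 + 4 = 30.
The next one must give 5 of some colour, so 30 + 1 = 31.

31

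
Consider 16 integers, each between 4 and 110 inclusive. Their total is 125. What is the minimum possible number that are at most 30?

Let j be the number exceeding 30. Then the total is ≥ 31·j + 4·(16 − j) = 64 + 27j.
So 27j ≤ 61 and j ≤ 2; hence at least 16 − 2 = 14 are ≤ 30.
Exactly 14 works: 14 values at 4 and 2 at 31 total 118; raise one of the low values by 7 (still ≤ 30) to hit 125.

14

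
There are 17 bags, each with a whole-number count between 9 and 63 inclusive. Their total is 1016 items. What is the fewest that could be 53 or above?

Suppose at most 17 − j of them reach 53; then j values are ≤ 52 and the rest ≤ 63.
The total is then ≤ 52·j + 63·(17 − j) = 1071 − 11j. For this to be ≥ 1016 we need j ≤ 5, so at least 17 − 5 = 12 must reach 53.
Exactly 12 works: 12 values at 63 and 5 at 52 total 1016.

12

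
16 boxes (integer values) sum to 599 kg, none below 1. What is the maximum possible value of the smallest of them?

37

The 16 values sum to 599, so their minimum is at most ⌊599/16⌋ = 37.
Taking 9 copies of 37 and 7 copies of 38 gives exactly 599, so 37 is attained.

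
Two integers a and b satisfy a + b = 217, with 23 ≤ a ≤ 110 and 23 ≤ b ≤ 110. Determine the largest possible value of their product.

With a + b fixed, ab peaks when the two are closest together.
Taking a = 108 and b = 109 (both in [23, 110]) gives ab = 11772.

11772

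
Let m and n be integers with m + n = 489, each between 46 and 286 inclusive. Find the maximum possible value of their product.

For a fixed sum, the product mn is largest when m and n are as close as possible.
Taking m = 244 and n = 245 (both in [46, 286]) gives mn = 59780.

59780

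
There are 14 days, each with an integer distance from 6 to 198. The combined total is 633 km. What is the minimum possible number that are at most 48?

Each value above 48 is at least 49, contributing at least 49 − 6 = 43 above the floor 6.
The sum exceeds the floor total 84 by 549, so at most ⌊549/43⌋ = 12 exceed 48, and at least 2 are ≤ 48.
Exactly 2 works: 2 values at 6 and 12 at 49 total 600; raise one of the low values by 33 (still ≤ 48) to hit 633.

2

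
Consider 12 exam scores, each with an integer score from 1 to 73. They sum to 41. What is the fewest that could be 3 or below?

3

Let j be the number exceeding 3. Then the total is ≥ 4·j + 1·(12 − j) = 12 + 3j.
So 3j ≤ 29 and j ≤ 9; hence at least 12 − 9 = 3 are ≤ 3.
Exactly 3 works: 3 values at 1 and 9 at 4 total 39; raise one of the low values by 2 (still ≤ 3) to hit 41.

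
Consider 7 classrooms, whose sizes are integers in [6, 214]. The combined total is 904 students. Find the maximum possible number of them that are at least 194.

With k values at 194 or above and the rest at least 6, the sum is at least 42 + 188k.
Since the sum is 904, we need 188k ≤ 862, i.e. k ≤ 4.
k = 4 is achieved by 4 values at 194 and 3 at 6, total 794; add 110 to one value (staying below 194) to reach 904.

4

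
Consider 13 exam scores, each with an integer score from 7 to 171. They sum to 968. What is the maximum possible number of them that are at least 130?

7

With k values at 130 or above and the rest at least 7, the sum is at least 91 + 123k.
Since the sum is 968, we need 123k ≤ 877, i.e. k ≤ 7.
k = 7 is achieved by 7 values at 130 and 6 at 7, total 952; add 16 to one value (staying below 130) to reach 968.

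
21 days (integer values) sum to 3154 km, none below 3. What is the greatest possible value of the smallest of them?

The average is 3154/21 < 151, so some value is ≤ 150.
Equality holds with 17 values of 150 and 4 values of 151.

150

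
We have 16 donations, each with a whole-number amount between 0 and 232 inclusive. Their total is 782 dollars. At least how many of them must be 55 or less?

Let j be the number exceeding 55. Then the total is ≥ 56·j + 0·(16 − j) = 0 + 56j.
So 56j ≤ 782 and j ≤ 13; hence at least 16 − 13 = 3 are ≤ 55.
Exactly 3 works: 3 values at 0 and 13 at 56 total 728; raise one of the low values by 54 (still ≤ 55) to hit 782.

3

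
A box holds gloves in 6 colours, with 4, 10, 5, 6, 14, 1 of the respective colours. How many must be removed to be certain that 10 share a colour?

35

In the worst case you take as many as possible of each colour without reaching 10: 4 + 9 + 5 + 6 + 9 + 1 = 34.
The next one must give 10 of some colour, so 34 + 1 = 35.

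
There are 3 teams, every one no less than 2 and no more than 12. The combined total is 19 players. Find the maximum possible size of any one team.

To make one team as large as possible, make the other 2 as small as possible.
The other 2 contribute at least 2 × 2 = 4, leaving at most 19 − 4 = 15.
But each team is capped at 12, so the maximum is 12.
Achievable: one at 12 and the other 2 totalling 7, which fits since 2 × 2 ≤ 7 ≤ 2 × 12.

12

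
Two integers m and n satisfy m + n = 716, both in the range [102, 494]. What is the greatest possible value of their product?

mn = m(716 − m) is maximized when m is as near 716/2 as the bounds allow.
Taking m = 358 and n = 358 (both in [102, 494]) gives mn = 128164.

128164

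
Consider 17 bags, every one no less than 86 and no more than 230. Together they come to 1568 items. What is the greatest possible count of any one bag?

To make one bag as large as possible, make the other 16 as small as possible.
The other 16 contribute at least 16 × 86 = 1376, leaving at most 1568 − 1376 = 192.
Since 192 ≤ 230, this is achievable: one at 192 and 16 at 86.

192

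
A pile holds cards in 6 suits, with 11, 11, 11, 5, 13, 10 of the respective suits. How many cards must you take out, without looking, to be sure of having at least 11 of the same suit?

56

In the worst case you take as many as possible of each suit without reaching 11: 10 + 10 + 10 + 5 + 10 + 10 = 55.
The next one must give 11 of some suit, so 55 + 1 = 56.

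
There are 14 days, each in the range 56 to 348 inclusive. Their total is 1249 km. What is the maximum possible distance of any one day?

348

To make one day as large as possible, make the other 13 as small as possible.
The other 13 contribute at least 13 × 56 = 728, leaving at most 1249 − 728 = 521.
But each day is capped at 348, so the maximum is 348.
Achievable: one at 348 and the other 13 totalling 901, which fits since 13 × 56 ≤ 901 ≤ 13 × 348.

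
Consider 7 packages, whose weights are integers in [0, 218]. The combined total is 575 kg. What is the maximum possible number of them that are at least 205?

With k values at 205 or above and the rest at least 0, the sum is at least 0 + 205k.
Since the sum is 575, we need 205k ≤ 575, i.e. k ≤ 2.
k = 2 is achieved by 2 values at 205 and 5 at 0, total 410; add 165 to one value (staying below 205) to reach 575.

2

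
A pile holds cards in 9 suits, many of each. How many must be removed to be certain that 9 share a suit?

73

In the worst case you draw 8 of each of the 9 suits: 9 × 8 = 72.
One more forces 9 of some suit, so 72 + 1 = 73.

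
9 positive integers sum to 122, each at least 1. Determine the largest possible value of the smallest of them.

The average is 122/9 < 14, so some value is ≤ 13.
Achievable: 4 of them at 13 and 5 at 14 total 122.

13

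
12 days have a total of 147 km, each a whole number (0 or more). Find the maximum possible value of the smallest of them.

The average is 147/12 < 13, so some value is ≤ 12.
Taking 9 copies of 12 and 3 copies of 13 gives exactly 147, so 12 is attained.

12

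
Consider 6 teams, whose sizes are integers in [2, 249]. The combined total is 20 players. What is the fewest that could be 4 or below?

If only k of them are at most 4, the other 6 − k are at least 5, so the total is at least (6 − k)·5 + k·2.
This is ≤ 20, so (6 − k)·5 + 2k ≤ 20, which gives k ≥ 4.
Exactly 4 works: 4 values at 2 and 2 at 5 total 18; raise one of the low values by 2 (still ≤ 4) to hit 20.

4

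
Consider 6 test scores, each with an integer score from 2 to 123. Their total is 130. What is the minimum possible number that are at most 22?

If only k of them are at most 22, the other 6 − k are at least 23, so the total is at least (6 − k)·23 + k·2.
This is ≤ 130, so (6 − k)·23 + 2k ≤ 130, which gives k ≥ 1.
Exactly 1 works: 1 value at 2 and 5 at 23 total 117; raise one of the low values by 13 (still ≤ 22) to hit 130.

1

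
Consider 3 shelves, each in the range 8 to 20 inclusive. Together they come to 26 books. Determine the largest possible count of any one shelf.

10

Maximizing one value means minimizing the remaining 2.
The other 2 contribute at least 2 × 8 = 16, leaving at most 26 − 16 = 10.
Since 10 ≤ 20, this is achievable: one at 10 and 2 at 8.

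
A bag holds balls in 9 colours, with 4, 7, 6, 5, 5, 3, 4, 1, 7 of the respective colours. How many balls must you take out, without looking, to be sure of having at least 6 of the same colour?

38

In the worst case you take as many as possible of each colour without reaching 6: 4 + 5 + 5 + 5 + 5 + 3 + 4 + 1 + 5 = 37.
The next one must give 6 of some colour, so 37 + 1 = 38.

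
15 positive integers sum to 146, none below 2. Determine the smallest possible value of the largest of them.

The average is 146/15 > 9, so not all 15 can be 9 or less; the largest is ≥ 10.
Equality holds with 11 values of 10 and 4 values of 9.

10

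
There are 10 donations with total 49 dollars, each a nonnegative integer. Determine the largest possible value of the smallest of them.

4

The average is 49/10 < 5, so some value is ≤ 4.
Equality holds with 1 value of 4 and 9 values of 5.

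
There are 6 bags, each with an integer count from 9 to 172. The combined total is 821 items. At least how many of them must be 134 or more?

If only k of them are at least 134, the other 6 − k are at most 133, so the total is at most k·172 + (6 − k)·133.
This must reach 821, so k·172 + (6 − k)·133 ≥ 821, giving k ≥ 1.
Exactly 1 works: 1 value at 172 and 5 at 133 total 837; lower one of the high values by 16 (still ≥ 134) to hit 821.

1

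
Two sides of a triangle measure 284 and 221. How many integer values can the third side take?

The triangle inequality gives |284 − 221| < c < 284 + 221, i.e. 63 < c < 505.
So c can be any integer from 64 to 504: 441 values.

441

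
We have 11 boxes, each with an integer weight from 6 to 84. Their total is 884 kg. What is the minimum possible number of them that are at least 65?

9

If only k of them are at least 65, the other 11 − k are at most 64, so the total is at most k·84 + (11 − k)·64.
This must reach 884, so k·84 + (11 − k)·64 ≥ 884, giving k ≥ 9.
Exactly 9 works: 9 values at 84 and 2 at 64 total 884.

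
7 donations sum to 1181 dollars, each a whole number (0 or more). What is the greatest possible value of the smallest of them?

The 7 values sum to 1181, so their minimum is at most ⌊1181/7⌋ = 168.
Achievable: 2 of them at 168 and 5 at 169 total 1181.

168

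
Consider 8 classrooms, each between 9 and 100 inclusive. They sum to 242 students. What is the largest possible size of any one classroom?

To make one classroom as large as possible, make the other 7 as small as possible.
The other 7 contribute at least 7 × 9 = 63, leaving at most 242 − 63 = 179.
But each classroom is capped at 100, so the maximum is 100.
Achievable: one at 100 and the other 7 totalling 142, which fits since 7 × 9 ≤ 142 ≤ 7 × 100.

100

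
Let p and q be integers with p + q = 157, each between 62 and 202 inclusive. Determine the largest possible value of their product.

6162

pq = p(157 − p) is maximized when p is as near 157/2 as the bounds allow.
Taking p = 78 and q = 79 (both in [62, 202]) gives pq = 6162.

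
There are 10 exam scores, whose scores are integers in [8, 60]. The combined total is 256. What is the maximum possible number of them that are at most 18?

Suppose k of them are at most 18. Those contribute at most 18 each and the rest at most 60 each.
So the total is at most 18k + 60(10 − k) = 600 − 42k. This must still be ≥ 256, so k ≤ 8.
k = 8 is achieved by 8 values at 18 and 2 at 60, total 264; lower one of the 60's by 8 (still > 18) to reach 256.

8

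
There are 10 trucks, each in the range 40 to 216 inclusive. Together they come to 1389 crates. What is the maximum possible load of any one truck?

To make one truck as large as possible, make the other 9 as small as possible.
The other 9 contribute at least 9 × 40 = 360, leaving at most 1389 − 360 = 1029.
But each truck is capped at 216, so the maximum is 216.
Achievable: one at 216 and the other 9 totalling 1173, which fits since 9 × 40 ≤ 1173 ≤ 9 × 216.

216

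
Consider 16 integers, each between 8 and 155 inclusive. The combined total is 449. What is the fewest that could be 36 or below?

If only k of them are at most 36, the other 16 − k are at least 37, so the total is at least (16 − k)·37 + k·8.
This is ≤ 449, so (16 − k)·37 + 8k ≤ 449, which gives k ≥ 5.
Exactly 5 works: 5 values at 8 and 11 at 37 total 447; raise one of the low values by 2 (still ≤ 36) to hit 449.

5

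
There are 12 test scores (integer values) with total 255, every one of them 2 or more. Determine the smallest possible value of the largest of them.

If every one of the 12 were at most 21, the total would be at most 12 × 21 = 252 < 255.
Taking 9 copies of 21 and 3 copies of 22 gives exactly 255, so 22 is attained.

22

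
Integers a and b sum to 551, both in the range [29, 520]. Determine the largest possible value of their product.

75900

For a fixed sum, the product ab is largest when a and b are as close as possible.
Taking a = 275 and b = 276 (both in [29, 520]) gives ab = 75900.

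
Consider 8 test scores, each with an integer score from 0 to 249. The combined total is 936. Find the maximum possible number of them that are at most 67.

5

Suppose k of them are at most 67. Those contribute at most 67 each and the rest at most 249 each.
So the total is at most 67k + 249(8 − k) = 1992 − 182k. This must still be ≥ 936, so k ≤ 5.
k = 5 is achieved by 5 values at 67 and 3 at 249, total 1082; lower one of the 249's by 146 (still > 67) to reach 936.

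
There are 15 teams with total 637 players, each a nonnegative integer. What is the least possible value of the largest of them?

43

Some value must be at least ⌈637/15⌉ = 43, since 15 × 42 = 630 < 637.
Taking 8 copies of 42 and 7 copies of 43 gives exactly 637, so 43 is attained.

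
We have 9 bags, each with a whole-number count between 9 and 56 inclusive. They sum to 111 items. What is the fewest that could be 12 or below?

Let j be the number exceeding 12. Then the total is ≥ 13·j + 9·(9 − j) = 81 + 4j.
So 4j ≤ 30 and j ≤ 7; hence at least 9 − 7 = 2 are ≤ 12.
Exactly 2 works: 2 values at 9 and 7 at 13 total 109; raise one of the low values by 2 (still ≤ 12) to hit 111.

2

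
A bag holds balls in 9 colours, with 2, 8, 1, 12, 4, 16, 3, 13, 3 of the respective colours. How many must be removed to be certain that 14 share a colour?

In the worst case you take as many as possible of each colour without reaching 14: 2 + 8 + 1 + 12 + 4 + 13 + 3 + 13 + 3 = 59.
The next one must give 14 of some colour, so 59 + 1 = 60.

60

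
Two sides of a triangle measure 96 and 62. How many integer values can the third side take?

123

The triangle inequality gives |96 − 62| < c < 96 + 62, i.e. 34 < c < 158.
So c can be any integer from 35 to 157: 123 values.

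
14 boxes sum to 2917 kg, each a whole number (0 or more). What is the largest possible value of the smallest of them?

The average is 2917/14 < 209, so some value is ≤ 208.
Taking 9 copies of 208 and 5 copies of 209 gives exactly 2917, so 208 is attained.

208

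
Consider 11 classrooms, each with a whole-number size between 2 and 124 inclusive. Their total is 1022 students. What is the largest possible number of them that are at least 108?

With k values at 108 or above and the rest at least 2, the sum is at least 22 + 106k.
Since the sum is 1022, we need 106k ≤ 1000, i.e. k ≤ 9.
k = 9 is achieved by 9 values at 108 and 2 at 2, total 976; add 46 to one value (staying below 108) to reach 1022.

9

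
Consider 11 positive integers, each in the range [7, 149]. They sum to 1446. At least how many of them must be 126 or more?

If only k of them are at least 126, the other 11 − k are at most 125, so the total is at most k·149 + (11 − k)·125.
This must reach 1446, so k·149 + (11 − k)·125 ≥ 1446, giving k ≥ 3.
Exactly 3 works: 3 values at 149 and 8 at 125 total 1447; lower one of the high values by 1 (still ≥ 126) to hit 1446.

3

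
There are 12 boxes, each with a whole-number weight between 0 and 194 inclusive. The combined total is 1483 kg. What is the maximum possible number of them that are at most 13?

Suppose k of them are at most 13. Those contribute at most 13 each and the rest at most 194 each.
So the total is at most 13k + 194(12 − k) = 2328 − 181k. This must still be ≥ 1483, so k ≤ 4.
k = 4 is achieved by 4 values at 13 and 8 at 194, total 1604; lower one of the 194's by 121 (still > 13) to reach 1483.

4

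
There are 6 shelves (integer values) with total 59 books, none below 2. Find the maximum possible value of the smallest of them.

9

The average is 59/6 < 10, so some value is ≤ 9.
Taking 1 copy of 9 and 5 copies of 10 gives exactly 59, so 9 is attained.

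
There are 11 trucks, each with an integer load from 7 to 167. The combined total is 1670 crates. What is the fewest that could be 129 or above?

If only k of them are at least 129, the other 11 − k are at most 128, so the total is at most k·167 + (11 − k)·128.
This must reach 1670, so k·167 + (11 − k)·128 ≥ 1670, giving k ≥ 7.
Exactly 7 works: 7 values at 167 and 4 at 128 total 1681; lower one of the high values by 11 (still ≥ 129) to hit 1670.

7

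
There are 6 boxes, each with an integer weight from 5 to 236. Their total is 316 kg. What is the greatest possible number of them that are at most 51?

5

Suppose k of them are at most 51. Those contribute at most 51 each and the rest at most 236 each.
So the total is at most 51k + 236(6 − k) = 1416 − 185k. This must still be ≥ 316, so k ≤ 5.
k = 5 is achieved by 5 values at 51 and 1 at 236, total 491; lower one of the 236's by 175 (still > 51) to reach 316.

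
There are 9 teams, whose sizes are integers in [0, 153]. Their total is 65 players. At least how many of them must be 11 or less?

4

Each value above 11 is at least 12, contributing at least 12 − 0 = 12 above the floor 0.
The sum exceeds the floor total 0 by 65, so at most ⌊65/12⌋ = 5 exceed 11, and at least 4 are ≤ 11.
Exactly 4 works: 4 values at 0 and 5 at 12 total 60; raise one of the low values by 5 (still ≤ 11) to hit 65.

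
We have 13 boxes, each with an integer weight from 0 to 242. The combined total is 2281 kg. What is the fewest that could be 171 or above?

1

Each value short of 171 is at most 170, costing at least 242 − 170 = 72 against the maximum total of 3146.
We can afford to lose at most 3146 − 2281 = 865, so at most ⌊865/72⌋ = 12 fall short, and at least 1 are ≥ 171.
Exactly 1 works: 1 value at 242 and 12 at 170 total 2282; lower one of the high values by 1 (still ≥ 171) to hit 2281.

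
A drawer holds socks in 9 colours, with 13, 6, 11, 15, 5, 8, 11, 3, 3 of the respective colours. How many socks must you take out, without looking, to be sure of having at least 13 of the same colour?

72

In the worst case you take as many as possible of each colour without reaching 13: 12 + 6 + 11 + 12 + 5 + 8 + 11 + 3 + 3 = 71.
The next one must give 13 of some colour, so 71 + 1 = 72.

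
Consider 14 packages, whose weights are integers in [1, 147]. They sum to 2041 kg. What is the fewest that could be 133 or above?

Each value short of 133 is at most 132, costing at least 147 − 132 = 15 against the maximum total of 2058.
We can afford to lose at most 2058 − 2041 = 17, so at most ⌊17/15⌋ = 1 fall short, and at least 13 are ≥ 133.
Exactly 13 works: 13 values at 147 and 1 at 132 total 2043; lower one of the high values by 2 (still ≥ 133) to hit 2041.

13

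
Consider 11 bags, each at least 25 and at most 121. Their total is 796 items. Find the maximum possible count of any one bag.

121

To make one bag as large as possible, make the other 10 as small as possible.
The other 10 contribute at least 10 × 25 = 250, leaving at most 796 − 250 = 546.
But each bag is capped at 121, so the maximum is 121.
Achievable: one at 121 and the other 10 totalling 675, which fits since 10 × 25 ≤ 675 ≤ 10 × 121.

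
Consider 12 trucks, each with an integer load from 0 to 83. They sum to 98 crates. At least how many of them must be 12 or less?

If only k of them are at most 12, the other 12 − k are at least 13, so the total is at least (12 − k)·13 + k·0.
This is ≤ 98, so (12 − k)·13 + 0k ≤ 98, which gives k ≥ 5.
Exactly 5 works: 5 values at 0 and 7 at 13 total 91; raise one of the low values by 7 (still ≤ 12) to hit 98.

5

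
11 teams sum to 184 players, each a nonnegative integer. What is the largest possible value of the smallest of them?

The 11 values sum to 184, so their minimum is at most ⌊184/11⌋ = 16.
Equality holds with 3 values of 16 and 8 values of 17.

16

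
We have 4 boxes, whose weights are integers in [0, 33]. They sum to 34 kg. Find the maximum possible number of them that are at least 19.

1

With k values at 19 or above and the rest at least 0, the sum is at least 0 + 19k.
Since the sum is 34, we need 19k ≤ 34, i.e. k ≤ 1.
k = 1 is achieved by 1 value at 19 and 3 at 0, total 19; add 15 to one value (staying below 19) to reach 34.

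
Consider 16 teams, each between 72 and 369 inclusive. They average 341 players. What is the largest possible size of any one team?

369

Maximizing one value means minimizing the remaining 15.
The total is 16 × 341 = 5456.
The other 15 contribute at least 15 × 72 = 1080, leaving at most 5456 − 1080 = 4376.
But each team is capped at 369, so the maximum is 369.
Achievable: one at 369 and the other 15 totalling 5087, which fits since 15 × 72 ≤ 5087 ≤ 15 × 369.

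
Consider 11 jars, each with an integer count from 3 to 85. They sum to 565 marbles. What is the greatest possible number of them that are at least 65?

8

Suppose k of them are at least 65. Those contribute at least 65 each and the other 11 − k at least 3 each.
So the total is at least 65k + 3(11 − k) = 33 + 62k. This must be ≤ 565, giving k ≤ 8.
k = 8 is achieved by 8 values at 65 and 3 at 3, total 529; add 36 to one value (staying below 65) to reach 565.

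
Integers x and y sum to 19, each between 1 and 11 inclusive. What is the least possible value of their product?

For a fixed sum, xy is smallest when x and y are as far apart as possible.
The extreme feasible split is x = 8, y = 11, giving xy = 88.

88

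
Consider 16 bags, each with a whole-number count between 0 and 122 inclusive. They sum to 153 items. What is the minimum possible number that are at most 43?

13

Let j be the number exceeding 43. Then the total is ≥ 44·j + 0·(16 − j) = 0 + 44j.
So 44j ≤ 153 and j ≤ 3; hence at least 16 − 3 = 13 are ≤ 43.
Exactly 13 works: 13 values at 0 and 3 at 44 total 132; raise one of the low values by 21 (still ≤ 43) to hit 153.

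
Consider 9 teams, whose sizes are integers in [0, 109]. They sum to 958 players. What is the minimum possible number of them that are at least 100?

Each value short of 100 is at most 99, costing at least 109 − 99 = 10 against the maximum total of 981.
We can afford to lose at most 981 − 958 = 23, so at most ⌊23/10⌋ = 2 fall short, and at least 7 are ≥ 100.
Exactly 7 works: 7 values at 109 and 2 at 99 total 961; lower one of the high values by 3 (still ≥ 100) to hit 958.

7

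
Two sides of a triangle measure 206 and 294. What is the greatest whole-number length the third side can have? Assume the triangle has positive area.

The third side must be less than 206 + 294 = 500.
The largest integer below 500 is 499.

499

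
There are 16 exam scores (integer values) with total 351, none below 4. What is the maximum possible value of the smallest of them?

21

The average is 351/16 < 22, so some value is ≤ 21.
Taking 1 copy of 21 and 15 copies of 22 gives exactly 351, so 21 is attained.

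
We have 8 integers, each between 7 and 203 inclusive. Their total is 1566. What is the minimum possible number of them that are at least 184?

6

Suppose at most 8 − j of them reach 184; then j values are ≤ 183 and the rest ≤ 203.
The total is then ≤ 183·j + 203·(8 − j) = 1624 − 20j. For this to be ≥ 1566 we need j ≤ 2, so at least 8 − 2 = 6 must reach 184.
Exactly 6 works: 6 values at 203 and 2 at 183 total 1584; lower one of the high values by 18 (still ≥ 184) to hit 1566.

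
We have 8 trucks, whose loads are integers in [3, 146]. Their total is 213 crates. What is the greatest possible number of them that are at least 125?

With k values at 125 or above and the rest at least 3, the sum is at least 24 + 122k.
Since the sum is 213, we need 122k ≤ 189, i.e. k ≤ 1.
k = 1 is achieved by 1 value at 125 and 7 at 3, total 146; add 67 to one value (staying below 125) to reach 213.

1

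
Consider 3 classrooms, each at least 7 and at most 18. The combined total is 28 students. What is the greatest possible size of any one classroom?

14

To make one classroom as large as possible, make the other 2 as small as possible.
The other 2 contribute at least 2 × 7 = 14, leaving at most 28 − 14 = 14.
Since 14 ≤ 18, this is achievable: one at 14 and 2 at 7.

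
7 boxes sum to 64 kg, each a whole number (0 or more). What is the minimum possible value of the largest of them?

Some value must be at least ⌈64/7⌉ = 10, since 7 × 9 = 63 < 64.
Equality holds with 1 value of 10 and 6 values of 9.

10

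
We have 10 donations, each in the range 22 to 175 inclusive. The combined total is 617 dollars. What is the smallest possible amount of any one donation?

22

Minimizing one value means maximizing the remaining 9.
The other 9 can take up 9 × 175 = 1575 ≥ 617 − 22, so one donation can sit at its floor of 22.
Achievable: one at 22 and the other 9 totalling 595, which fits since 9 × 22 ≤ 595 ≤ 9 × 175.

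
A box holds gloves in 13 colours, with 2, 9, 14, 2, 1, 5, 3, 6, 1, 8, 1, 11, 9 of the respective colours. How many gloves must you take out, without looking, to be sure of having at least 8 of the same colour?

57

In the worst case you take as many as possible of each colour without reaching 8: 2 + 7 + 7 + 2 + 1 + 5 + 3 + 6 + 1 + 7 + 1 + 7 + 7 = 56.
The next one must give 8 of some colour, so 56 + 1 = 57.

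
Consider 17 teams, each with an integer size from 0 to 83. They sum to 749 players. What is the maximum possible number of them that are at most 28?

Suppose k of them are at most 28. Those contribute at most 28 each and the rest at most 83 each.
So the total is at most 28k + 83(17 − k) = 1411 − 55k. This must still be ≥ 749, so k ≤ 12.
k = 12 is achieved by 12 values at 28 and 5 at 83, total 751; lower one of the 83's by 2 (still > 28) to reach 749.

12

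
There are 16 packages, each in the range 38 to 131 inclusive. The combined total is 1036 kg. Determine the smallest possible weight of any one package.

38

Minimizing one value means maximizing the remaining 15.
The other 15 can take up 15 × 131 = 1965 ≥ 1036 − 38, so one package can sit at its floor of 38.
Achievable: one at 38 and the other 15 totalling 998, which fits since 15 × 38 ≤ 998 ≤ 15 × 131.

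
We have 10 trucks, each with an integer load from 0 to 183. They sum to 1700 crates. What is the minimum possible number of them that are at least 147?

Suppose at most 10 − j of them reach 147; then j values are ≤ 146 and the rest ≤ 183.
The total is then ≤ 146·j + 183·(10 − j) = 1830 − 37j. For this to be ≥ 1700 we need j ≤ 3, so at least 10 − 3 = 7 must reach 147.
Exactly 7 works: 7 values at 183 and 3 at 146 total 1719; lower one of the high values by 19 (still ≥ 147) to hit 1700.

7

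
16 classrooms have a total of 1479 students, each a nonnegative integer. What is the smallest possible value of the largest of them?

Some value must be at least ⌈1479/16⌉ = 93, since 16 × 92 = 1472 < 1479.
Achievable: 7 of them at 93 and 9 at 92 total 1479.

93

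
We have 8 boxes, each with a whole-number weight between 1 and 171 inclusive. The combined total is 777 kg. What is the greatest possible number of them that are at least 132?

5

If k of the values are ≥ 132, the total is ≥ 132k + 1(8 − k).
Setting 132k + 1(8 − k) ≤ 777 gives 131k ≤ 769, so k ≤ 5.
k = 5 is achieved by 5 values at 132 and 3 at 1, total 663; add 114 to one value (staying below 132) to reach 777.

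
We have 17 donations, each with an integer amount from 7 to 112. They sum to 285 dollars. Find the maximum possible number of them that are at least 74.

With k values at 74 or above and the rest at least 7, the sum is at least 119 + 67k.
Since the sum is 285, we need 67k ≤ 166, i.e. k ≤ 2.
k = 2 is achieved by 2 values at 74 and 15 at 7, total 253; add 32 to one value (staying below 74) to reach 285.

2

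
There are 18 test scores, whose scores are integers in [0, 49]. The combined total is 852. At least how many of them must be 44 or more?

Each value short of 44 is at most 43, costing at least 49 − 43 = 6 against the maximum total of 882.
We can afford to lose at most 882 − 852 = 30, so at most ⌊30/6⌋ = 5 fall short, and at least 13 are ≥ 44.
Exactly 13 works: 13 values at 49 and 5 at 43 total 852.

13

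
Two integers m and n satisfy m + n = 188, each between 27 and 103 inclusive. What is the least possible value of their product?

8755

For a fixed sum, mn is smallest when m and n are as far apart as possible.
The extreme feasible split is m = 85, n = 103, giving mn = 8755.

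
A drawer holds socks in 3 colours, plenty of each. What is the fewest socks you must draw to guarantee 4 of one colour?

10

You could draw 3 of every colour without reaching 4 of any — 9 in all.
One more forces 4 of some colour, so 9 + 1 = 10.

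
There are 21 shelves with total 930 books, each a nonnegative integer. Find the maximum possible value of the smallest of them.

44

The average is 930/21 < 45, so some value is ≤ 44.
Taking 15 copies of 44 and 6 copies of 45 gives exactly 930, so 44 is attained.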